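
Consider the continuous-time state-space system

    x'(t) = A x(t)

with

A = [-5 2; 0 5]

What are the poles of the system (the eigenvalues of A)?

det(sI - A) = s^2 - (tr A)s + det A, with tr A = (-5) + 5 = 0 and det A = (-5)·5 - 2·0 = -25 - 0 = -25.
So p(s) = det(sI - A) = s^2 - 25.
Factor s^2 - 25: two numbers with sum 0 and product -25 are 5 and -5, so s^2 - 25 = (s - 5)(s + 5).
Hence p(s) = (s - 5) (s + 5), with roots -5, 5.
At least one eigenvalue has non-negative real part, so the system is not asymptotically stable.

-5, 5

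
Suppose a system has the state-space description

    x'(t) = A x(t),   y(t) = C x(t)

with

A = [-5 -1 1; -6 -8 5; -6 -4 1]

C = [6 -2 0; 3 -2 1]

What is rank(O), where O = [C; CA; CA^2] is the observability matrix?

2

CA = [[-18, 10, -4], [-9, 9, -6]]
CA^2 = [[54, -46, 28], [27, -39, 30]]
Observability matrix O = [C; CA; CA^2] = [[6, -2, 0], [3, -2, 1], [-18, 10, -4], [-9, 9, -6], [54, -46, 28], [27, -39, 30]]
The columns c1, c2, c3 of O are linearly dependent: c1 + 3·c2 + 3·c3 = 0 (check each entry), so rank(O) ≤ 2.
The 2×2 minor from rows 1, 2, columns 1, 2 is 6·(-2) - (-2)·3 = -12 - (-6) = -6 ≠ 0, so rank(O) = 2.
rank(O) = 2 < n = 3, so the pair (A, C) is not completely observable.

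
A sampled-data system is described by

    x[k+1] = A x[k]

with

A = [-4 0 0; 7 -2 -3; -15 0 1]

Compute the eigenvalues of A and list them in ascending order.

det(zI - A) = z^3 - (tr A)z^2 + (M11 + M22 + M33)z - det A, where Mii is the 2×2 principal minor of A obtained by deleting row i and column i.
tr A = (-4) + (-2) + 1 = -5; M11 = (-2)·1 - (-3)·0 = -2 - 0 = -2; M22 = (-4)·1 - 0·(-15) = -4 - 0 = -4; M33 = (-4)·(-2) - 0·7 = 8 - 0 = 8; sum of minors = 2.
det A = (-4)·((-2)·1 - (-3)·0) - 0·(7·1 - (-3)·(-15)) + 0·(7·0 - (-2)·(-15)) = (-4)·(-2) - 0·(-38) + 0·(-30) = 8.
So p(z) = det(zI - A) = z^3 + 5z^2 + 2z - 8.
Rational-root test: any integer root divides -8. Testing small divisors, z = 1 works: p(1) = 1 + 5 + 2 + (-8) = 0, so (z - 1) is a factor.
Dividing, p(z) = (z - 1)(z^2 + 6z + 8).
Factor z^2 + 6z + 8: two numbers with sum -6 and product 8 are -2 and -4, so z^2 + 6z + 8 = (z + 2)(z + 4).
Hence p(z) = (z - 1) (z + 2) (z + 4), with roots -4, -2, 1.

-4, -2, 1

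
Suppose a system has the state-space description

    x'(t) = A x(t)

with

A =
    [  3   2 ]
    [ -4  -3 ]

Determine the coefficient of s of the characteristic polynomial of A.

For a 2×2 matrix, det(sI - A) = s^2 - (tr A)s + det A.
tr A = 0, det A = -1.
So p(s) = s^2 - 1.
The coefficient of s is 0.

0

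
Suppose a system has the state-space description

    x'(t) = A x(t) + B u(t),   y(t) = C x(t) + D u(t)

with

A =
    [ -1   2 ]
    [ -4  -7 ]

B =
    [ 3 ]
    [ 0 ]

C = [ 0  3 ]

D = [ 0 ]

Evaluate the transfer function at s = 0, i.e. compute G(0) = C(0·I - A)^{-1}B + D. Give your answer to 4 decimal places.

G(0) = C(-A)^{-1}B + D = -C A^{-1} B + D.
det A = 15, so A^{-1} = (1/15)·adj(A) = [[-7/15, -2/15], [4/15, -1/15]]
A^{-1} B = [-7/5, 4/5]^T
C A^{-1} B = 12/5
G(0) = D - C A^{-1} B = 0 - (12/5) = -12/5 ≈ -2.4000

-2.4000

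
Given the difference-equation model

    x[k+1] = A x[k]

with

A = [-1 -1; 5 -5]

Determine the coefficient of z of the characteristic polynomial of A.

For a 2×2 matrix, det(zI - A) = z^2 - (tr A)z + det A.
tr A = -6, det A = 10.
So p(z) = z^2 + 6z + 10.
The coefficient of z is 6.

6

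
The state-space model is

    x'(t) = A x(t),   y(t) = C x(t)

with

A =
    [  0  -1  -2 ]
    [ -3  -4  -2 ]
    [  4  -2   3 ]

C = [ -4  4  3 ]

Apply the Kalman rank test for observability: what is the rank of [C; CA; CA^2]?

3

CA = [[0, -18, 9]]
CA^2 = [[90, 54, 63]]
Observability matrix O = [C; CA; CA^2] = [[-4, 4, 3], [0, -18, 9], [90, 54, 63]]
det(O) = (-4)·((-18)·63 - 9·54) - 4·(0·63 - 9·90) + 3·(0·54 - (-18)·90) = (-4)·(-1620) - 4·(-810) + 3·1620 = 14580 ≠ 0, so rank(O) = 3.
rank(O) = 3 = n, so the pair (A, C) is completely observable.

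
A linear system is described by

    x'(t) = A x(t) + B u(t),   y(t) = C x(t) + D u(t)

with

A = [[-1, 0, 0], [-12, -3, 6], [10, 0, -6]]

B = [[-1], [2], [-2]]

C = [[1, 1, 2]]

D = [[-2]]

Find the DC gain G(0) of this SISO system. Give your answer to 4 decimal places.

-6.3333

G(0) = C(-A)^{-1}B + D = -C A^{-1} B + D.
det A = -18, so A^{-1} = (1/-18)·adj(A) = [[-1, 0, 0], [2/3, -1/3, -1/3], [-5/3, 0, -1/6]]
A^{-1} B = [1, -2/3, 2]^T
C A^{-1} B = 13/3
G(0) = D - C A^{-1} B = -2 - (13/3) = -19/3 ≈ -6.3333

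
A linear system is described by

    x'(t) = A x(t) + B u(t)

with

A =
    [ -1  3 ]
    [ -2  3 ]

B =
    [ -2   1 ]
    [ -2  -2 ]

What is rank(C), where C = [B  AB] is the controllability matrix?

2

AB = [[-4, -7], [-2, -8]]
Controllability matrix C = [B  AB] = [[-2, 1, -4, -7], [-2, -2, -2, -8]]
Take the 2×2 submatrix of C formed by columns 1, 2: [[-2, 1], [-2, -2]]. Its determinant is (-2)·(-2) - 1·(-2) = 4 - (-2) = 6 ≠ 0.
So rank(C) ≥ 2; since C has 2 rows, rank(C) = 2.
rank(C) = 2 = n, so the pair (A, B) is completely controllable.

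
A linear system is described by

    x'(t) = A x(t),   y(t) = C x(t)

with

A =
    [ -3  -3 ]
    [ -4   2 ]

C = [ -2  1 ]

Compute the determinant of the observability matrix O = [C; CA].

CA = [[2, 8]]
Observability matrix O = [C; CA] = [[-2, 1], [2, 8]]
det(O) = (-2)·8 - 1·2 = -16 - 2 = -18
Since det(O) ≠ 0, rank(O) = 2 and the system is completely observable.

-18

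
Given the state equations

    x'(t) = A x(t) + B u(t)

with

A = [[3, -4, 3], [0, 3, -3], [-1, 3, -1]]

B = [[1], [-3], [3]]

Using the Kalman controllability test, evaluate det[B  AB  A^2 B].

4980

AB = [[24], [-18], [-13]]
A^2B = [[105], [-15], [-65]]
Controllability matrix C = [B  AB  A^2B] = [[1, 24, 105], [-3, -18, -15], [3, -13, -65]]
Expanding along the first row, det(C) = 1·((-18)·(-65) - (-15)·(-13)) - 24·((-3)·(-65) - (-15)·3) + 105·((-3)·(-13) - (-18)·3) = 1·975 - 24·240 + 105·93 = 4980
Since det(C) ≠ 0, rank(C) = 3 and the system is completely controllable.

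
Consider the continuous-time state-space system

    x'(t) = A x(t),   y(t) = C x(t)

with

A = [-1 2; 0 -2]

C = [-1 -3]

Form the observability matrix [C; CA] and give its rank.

CA = [[1, 4]]
Observability matrix O = [C; CA] = [[-1, -3], [1, 4]]
det(O) = (-1)·4 - (-3)·1 = -4 - (-3) = -1 ≠ 0, so rank(O) = 2.
rank(O) = 2 = n, so the pair (A, C) is completely observable.

2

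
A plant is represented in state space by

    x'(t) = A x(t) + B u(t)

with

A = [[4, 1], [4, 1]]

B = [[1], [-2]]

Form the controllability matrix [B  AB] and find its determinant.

AB = [[2], [2]]
Controllability matrix C = [B  AB] = [[1, 2], [-2, 2]]
det(C) = 1·2 - 2·(-2) = 2 - (-4) = 6
Since det(C) ≠ 0, rank(C) = 2 and the system is completely controllable.

6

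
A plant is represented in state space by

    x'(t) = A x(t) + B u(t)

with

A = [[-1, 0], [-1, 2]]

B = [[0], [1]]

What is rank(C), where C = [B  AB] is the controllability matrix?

1

AB = [[0], [2]]
Controllability matrix C = [B  AB] = [[0, 0], [1, 2]]
Every column of C is a scalar multiple of column 1 = [0, 1] (multipliers 1, 2), so the columns span a one-dimensional space.
C ≠ 0, hence rank(C) = 1.
rank(C) = 1 < n = 2, so the pair (A, B) is not completely controllable.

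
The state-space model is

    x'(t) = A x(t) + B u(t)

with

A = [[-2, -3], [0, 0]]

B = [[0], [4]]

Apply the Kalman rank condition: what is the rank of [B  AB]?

AB = [[-12], [0]]
Controllability matrix C = [B  AB] = [[0, -12], [4, 0]]
det(C) = 0·0 - (-12)·4 = 0 - (-48) = 48 ≠ 0, so rank(C) = 2.
rank(C) = 2 = n, so the pair (A, B) is completely controllable.

2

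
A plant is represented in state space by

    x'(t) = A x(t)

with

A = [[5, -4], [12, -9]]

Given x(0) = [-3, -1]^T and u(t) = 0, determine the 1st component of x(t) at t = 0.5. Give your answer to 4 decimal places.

-4.5034

det(sI - A) = s^2 - (tr A)s + det A, with tr A = 5 + (-9) = -4 and det A = 5·(-9) - (-4)·12 = -45 - (-48) = 3.
So p(s) = det(sI - A) = s^2 + 4s + 3.
Factor s^2 + 4s + 3: two numbers with sum -4 and product 3 are -1 and -3, so s^2 + 4s + 3 = (s + 1)(s + 3).
Hence p(s) = (s + 1) (s + 3), with roots -3, -1.
The eigenvalues -3, -1 are distinct and real, so A is diagonalisable and x(t) = e^{At} x(0) = V diag(e^{λ_i t}) V^{-1} x(0), where the columns of V are the eigenvectors.
λ = -3: A - (-3)I = [[8, -4], [12, -6]]. Row 1 gives 8·v1 + (-4)·v2 = 0, so take v_1 = [-1, -2]^T.
λ = -1: A - (-1)I = [[6, -4], [12, -8]]. Row 1 gives 6·v1 + (-4)·v2 = 0, so take v_2 = [2, 3]^T.
V = [v_1 v_2] = [[-1, 2], [-2, 3]] has det V = 1, so V^{-1} = adj(V)/det V = [[3, -2], [2, -1]].
Modal coordinates z(0) = V^{-1} x(0): 3·(-3) + (-2)·(-1) = -7; 2·(-3) + (-1)·(-1) = -5; so z(0) = [-7, -5]^T.
x_1(t) = Σ_i (v_i)_1 · z_i(0) · e^{λ_i t} (row 1 of V times the modal terms).
x_1(0.5) = (-1)·(-7)·e^{-3·0.5} + 2·(-5)·e^{-1·0.5} = 7·0.223130 + (-10)·0.606531 = -4.5034.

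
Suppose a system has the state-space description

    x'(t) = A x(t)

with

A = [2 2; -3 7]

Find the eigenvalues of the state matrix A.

4, 5

det(sI - A) = s^2 - (tr A)s + det A, with tr A = 2 + 7 = 9 and det A = 2·7 - 2·(-3) = 14 - (-6) = 20.
So p(s) = det(sI - A) = s^2 - 9s + 20.
Factor s^2 - 9s + 20: two numbers with sum 9 and product 20 are 5 and 4, so s^2 - 9s + 20 = (s - 5)(s - 4).
Hence p(s) = (s - 5) (s - 4), with roots 4, 5.
At least one eigenvalue has non-negative real part, so the system is not asymptotically stable.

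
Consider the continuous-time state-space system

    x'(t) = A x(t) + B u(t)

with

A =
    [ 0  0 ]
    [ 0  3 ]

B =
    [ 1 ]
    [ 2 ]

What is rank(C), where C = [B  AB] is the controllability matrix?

2

AB = [[0], [6]]
Controllability matrix C = [B  AB] = [[1, 0], [2, 6]]
det(C) = 1·6 - 0·2 = 6 - 0 = 6 ≠ 0, so rank(C) = 2.
rank(C) = 2 = n, so the pair (A, B) is completely controllable.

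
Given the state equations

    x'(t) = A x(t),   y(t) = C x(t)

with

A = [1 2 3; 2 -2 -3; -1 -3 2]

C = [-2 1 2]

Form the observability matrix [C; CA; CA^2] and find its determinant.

-369

CA = [[-2, -12, -5]]
CA^2 = [[-21, 35, 20]]
Observability matrix O = [C; CA; CA^2] = [[-2, 1, 2], [-2, -12, -5], [-21, 35, 20]]
Expanding along the first row, det(O) = (-2)·((-12)·20 - (-5)·35) - 1·((-2)·20 - (-5)·(-21)) + 2·((-2)·35 - (-12)·(-21)) = (-2)·(-65) - 1·(-145) + 2·(-322) = -369
Since det(O) ≠ 0, rank(O) = 3 and the system is completely observable.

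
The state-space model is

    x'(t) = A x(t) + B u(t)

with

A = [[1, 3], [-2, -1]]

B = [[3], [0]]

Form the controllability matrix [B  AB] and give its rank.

AB = [[3], [-6]]
Controllability matrix C = [B  AB] = [[3, 3], [0, -6]]
det(C) = 3·(-6) - 3·0 = -18 - 0 = -18 ≠ 0, so rank(C) = 2.
rank(C) = 2 = n, so the pair (A, B) is completely controllable.

2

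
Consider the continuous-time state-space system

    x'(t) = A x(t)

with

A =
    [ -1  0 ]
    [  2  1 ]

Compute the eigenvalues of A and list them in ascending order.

det(sI - A) = s^2 - (tr A)s + det A, with tr A = (-1) + 1 = 0 and det A = (-1)·1 - 0·2 = -1 - 0 = -1.
So p(s) = det(sI - A) = s^2 - 1.
Factor s^2 - 1: two numbers with sum 0 and product -1 are 1 and -1, so s^2 - 1 = (s - 1)(s + 1).
Hence p(s) = (s - 1) (s + 1), with roots -1, 1.
At least one eigenvalue has non-negative real part, so the system is not asymptotically stable.

-1, 1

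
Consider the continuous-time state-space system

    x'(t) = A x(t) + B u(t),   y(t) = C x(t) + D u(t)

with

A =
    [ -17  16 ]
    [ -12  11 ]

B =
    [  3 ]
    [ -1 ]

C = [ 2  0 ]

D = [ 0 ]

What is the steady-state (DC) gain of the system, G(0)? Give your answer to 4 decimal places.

-19.6000

G(0) = C(-A)^{-1}B + D = -C A^{-1} B + D.
det A = 5, so A^{-1} = (1/5)·adj(A) = [[11/5, -16/5], [12/5, -17/5]]
A^{-1} B = [49/5, 53/5]^T
C A^{-1} B = 98/5
G(0) = D - C A^{-1} B = 0 - (98/5) = -98/5 ≈ -19.6000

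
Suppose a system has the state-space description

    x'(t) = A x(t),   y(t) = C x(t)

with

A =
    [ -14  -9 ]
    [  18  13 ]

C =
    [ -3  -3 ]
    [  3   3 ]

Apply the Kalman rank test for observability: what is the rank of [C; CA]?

CA = [[-12, -12], [12, 12]]
Observability matrix O = [C; CA] = [[-3, -3], [3, 3], [-12, -12], [12, 12]]
Every row of O is a scalar multiple of row 1 = [-3, -3] (multipliers 1, -1, 4, -4), so the rows span a one-dimensional space.
O ≠ 0, hence rank(O) = 1.
rank(O) = 1 < n = 2, so the pair (A, C) is not completely observable.

1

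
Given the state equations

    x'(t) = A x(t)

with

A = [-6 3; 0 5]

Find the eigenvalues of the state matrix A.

-6, 5

det(sI - A) = s^2 - (tr A)s + det A, with tr A = (-6) + 5 = -1 and det A = (-6)·5 - 3·0 = -30 - 0 = -30.
So p(s) = det(sI - A) = s^2 + s - 30.
Factor s^2 + s - 30: two numbers with sum -1 and product -30 are 5 and -6, so s^2 + s - 30 = (s - 5)(s + 6).
Hence p(s) = (s - 5) (s + 6), with roots -6, 5.
At least one eigenvalue has non-negative real part, so the system is not asymptotically stable.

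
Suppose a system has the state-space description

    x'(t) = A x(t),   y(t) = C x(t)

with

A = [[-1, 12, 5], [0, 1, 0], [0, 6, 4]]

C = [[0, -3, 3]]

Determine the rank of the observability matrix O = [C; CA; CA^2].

2

CA = [[0, 15, 12]]
CA^2 = [[0, 87, 48]]
Observability matrix O = [C; CA; CA^2] = [[0, -3, 3], [0, 15, 12], [0, 87, 48]]
Column 1 of O is identically zero, so rank(O) ≤ 2.
The 2×2 minor from rows 1, 2, columns 2, 3 is (-3)·12 - 3·15 = -36 - 45 = -81 ≠ 0, so rank(O) = 2.
rank(O) = 2 < n = 3, so the pair (A, C) is not completely observable.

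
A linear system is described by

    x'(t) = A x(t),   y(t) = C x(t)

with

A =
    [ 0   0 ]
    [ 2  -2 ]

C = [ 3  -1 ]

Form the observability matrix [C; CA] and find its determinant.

CA = [[-2, 2]]
Observability matrix O = [C; CA] = [[3, -1], [-2, 2]]
det(O) = 3·2 - (-1)·(-2) = 6 - 2 = 4
Since det(O) ≠ 0, rank(O) = 2 and the system is completely observable.

4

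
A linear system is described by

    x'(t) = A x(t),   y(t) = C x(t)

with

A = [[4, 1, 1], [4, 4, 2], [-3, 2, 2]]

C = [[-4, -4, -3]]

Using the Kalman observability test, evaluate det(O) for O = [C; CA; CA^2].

CA = [[-23, -26, -18]]
CA^2 = [[-142, -163, -111]]
Observability matrix O = [C; CA; CA^2] = [[-4, -4, -3], [-23, -26, -18], [-142, -163, -111]]
Expanding along the first row, det(O) = (-4)·((-26)·(-111) - (-18)·(-163)) - (-4)·((-23)·(-111) - (-18)·(-142)) + (-3)·((-23)·(-163) - (-26)·(-142)) = (-4)·(-48) - (-4)·(-3) + (-3)·57 = 9
Since det(O) ≠ 0, rank(O) = 3 and the system is completely observable.

9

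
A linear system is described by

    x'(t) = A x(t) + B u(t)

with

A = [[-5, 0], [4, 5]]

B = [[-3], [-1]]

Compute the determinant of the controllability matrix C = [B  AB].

66

AB = [[15], [-17]]
Controllability matrix C = [B  AB] = [[-3, 15], [-1, -17]]
det(C) = (-3)·(-17) - 15·(-1) = 51 - (-15) = 66
Since det(C) ≠ 0, rank(C) = 2 and the system is completely controllable.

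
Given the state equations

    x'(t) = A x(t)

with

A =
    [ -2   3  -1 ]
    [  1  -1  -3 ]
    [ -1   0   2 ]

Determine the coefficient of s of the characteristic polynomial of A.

Expand det(sI - A) for the 3×3 matrix.
p(s) = s^3 + s^2 - 8s - 8.
(Check: constant term = det(-A) = (-1)^3 det A = -8; coefficient of s^2 = -tr A = 1.)
The coefficient of s is -8.

-8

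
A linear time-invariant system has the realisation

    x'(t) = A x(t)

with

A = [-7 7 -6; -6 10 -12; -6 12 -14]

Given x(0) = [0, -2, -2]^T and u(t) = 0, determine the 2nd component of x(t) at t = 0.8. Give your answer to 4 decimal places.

det(sI - A) = s^3 - (tr A)s^2 + (M11 + M22 + M33)s - det A, where Mii is the 2×2 principal minor of A obtained by deleting row i and column i.
tr A = (-7) + 10 + (-14) = -11; M11 = 10·(-14) - (-12)·12 = -140 - (-144) = 4; M22 = (-7)·(-14) - (-6)·(-6) = 98 - 36 = 62; M33 = (-7)·10 - 7·(-6) = -70 - (-42) = -28; sum of minors = 38.
det A = (-7)·(10·(-14) - (-12)·12) - 7·((-6)·(-14) - (-12)·(-6)) + (-6)·((-6)·12 - 10·(-6)) = (-7)·4 - 7·12 + (-6)·(-12) = -40.
So p(s) = det(sI - A) = s^3 + 11s^2 + 38s + 40.
Rational-root test: any integer root divides 40. Testing small divisors, s = -2 works: p(-2) = -8 + 44 + (-76) + 40 = 0, so (s + 2) is a factor.
Dividing, p(s) = (s + 2)(s^2 + 9s + 20).
Factor s^2 + 9s + 20: two numbers with sum -9 and product 20 are -4 and -5, so s^2 + 9s + 20 = (s + 4)(s + 5).
Hence p(s) = (s + 2) (s + 4) (s + 5), with roots -5, -4, -2.
The eigenvalues -5, -4, -2 are distinct and real, so A is diagonalisable and x(t) = e^{At} x(0) = V diag(e^{λ_i t}) V^{-1} x(0), where the columns of V are the eigenvectors.
λ = -5: A - (-5)I = [[-2, 7, -6], [-6, 15, -12], [-6, 12, -9]]. v must be orthogonal to every row; (row 1) × (row 2) = [6, 12, 12], so take v_1 = [1, 2, 2]^T.
λ = -4: A - (-4)I = [[-3, 7, -6], [-6, 14, -12], [-6, 12, -10]]. v must be orthogonal to every row; (row 1) × (row 3) = [2, 6, 6], so take v_2 = [1, 3, 3]^T.
λ = -2: A - (-2)I = [[-5, 7, -6], [-6, 12, -12], [-6, 12, -12]]. v must be orthogonal to every row; (row 1) × (row 2) = [-12, -24, -18], so take v_3 = [-2, -4, -3]^T.
V = [v_1 v_2 v_3] = [[1, 1, -2], [2, 3, -4], [2, 3, -3]] has det V = 1, so V^{-1} = adj(V)/det V = [[3, -3, 2], [-2, 1, 0], [0, -1, 1]].
Modal coordinates z(0) = V^{-1} x(0): 3·0 + (-3)·(-2) + 2·(-2) = 2; (-2)·0 + 1·(-2) + 0·(-2) = -2; 0·0 + (-1)·(-2) + 1·(-2) = 0; so z(0) = [2, -2, 0]^T.
x_2(t) = Σ_i (v_i)_2 · z_i(0) · e^{λ_i t} (row 2 of V times the modal terms).
x_2(0.8) = 2·2·e^{-5·0.8} + 3·(-2)·e^{-4·0.8} + (-4)·0·e^{-2·0.8} = 4·0.018316 + (-6)·0.040762 + 0·0.201897 = -0.1713.

-0.1713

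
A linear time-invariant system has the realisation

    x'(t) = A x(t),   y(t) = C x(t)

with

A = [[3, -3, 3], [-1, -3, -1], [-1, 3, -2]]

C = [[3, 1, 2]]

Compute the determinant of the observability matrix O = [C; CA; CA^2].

-64

CA = [[6, -6, 4]]
CA^2 = [[20, 12, 16]]
Observability matrix O = [C; CA; CA^2] = [[3, 1, 2], [6, -6, 4], [20, 12, 16]]
Expanding along the first row, det(O) = 3·((-6)·16 - 4·12) - 1·(6·16 - 4·20) + 2·(6·12 - (-6)·20) = 3·(-144) - 1·16 + 2·192 = -64
Since det(O) ≠ 0, rank(O) = 3 and the system is completely observable.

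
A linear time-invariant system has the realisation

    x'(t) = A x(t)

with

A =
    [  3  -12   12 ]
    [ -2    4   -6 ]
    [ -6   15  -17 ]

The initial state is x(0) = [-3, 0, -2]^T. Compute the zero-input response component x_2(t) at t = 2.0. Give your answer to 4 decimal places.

-0.1243

det(sI - A) = s^3 - (tr A)s^2 + (M11 + M22 + M33)s - det A, where Mii is the 2×2 principal minor of A obtained by deleting row i and column i.
tr A = 3 + 4 + (-17) = -10; M11 = 4·(-17) - (-6)·15 = -68 - (-90) = 22; M22 = 3·(-17) - 12·(-6) = -51 - (-72) = 21; M33 = 3·4 - (-12)·(-2) = 12 - 24 = -12; sum of minors = 31.
det A = 3·(4·(-17) - (-6)·15) - (-12)·((-2)·(-17) - (-6)·(-6)) + 12·((-2)·15 - 4·(-6)) = 3·22 - (-12)·(-2) + 12·(-6) = -30.
So p(s) = det(sI - A) = s^3 + 10s^2 + 31s + 30.
Rational-root test: any integer root divides 30. Testing small divisors, s = -2 works: p(-2) = -8 + 40 + (-62) + 30 = 0, so (s + 2) is a factor.
Dividing, p(s) = (s + 2)(s^2 + 8s + 15).
Factor s^2 + 8s + 15: two numbers with sum -8 and product 15 are -3 and -5, so s^2 + 8s + 15 = (s + 3)(s + 5).
Hence p(s) = (s + 2) (s + 3) (s + 5), with roots -5, -3, -2.
The eigenvalues -5, -3, -2 are distinct and real, so A is diagonalisable and x(t) = e^{At} x(0) = V diag(e^{λ_i t}) V^{-1} x(0), where the columns of V are the eigenvectors.
λ = -5: A - (-5)I = [[8, -12, 12], [-2, 9, -6], [-6, 15, -12]]. v must be orthogonal to every row; (row 1) × (row 2) = [-36, 24, 48], so take v_1 = [3, -2, -4]^T.
λ = -3: A - (-3)I = [[6, -12, 12], [-2, 7, -6], [-6, 15, -14]]. v must be orthogonal to every row; (row 1) × (row 2) = [-12, 12, 18], so take v_2 = [2, -2, -3]^T.
λ = -2: A - (-2)I = [[5, -12, 12], [-2, 6, -6], [-6, 15, -15]]. v must be orthogonal to every row; (row 1) × (row 2) = [0, 6, 6], so take v_3 = [0, 1, 1]^T.
V = [v_1 v_2 v_3] = [[3, 2, 0], [-2, -2, 1], [-4, -3, 1]] has det V = -1, so V^{-1} = adj(V)/det V = [[-1, 2, -2], [2, -3, 3], [2, -1, 2]].
Modal coordinates z(0) = V^{-1} x(0): (-1)·(-3) + 2·0 + (-2)·(-2) = 7; 2·(-3) + (-3)·0 + 3·(-2) = -12; 2·(-3) + (-1)·0 + 2·(-2) = -10; so z(0) = [7, -12, -10]^T.
x_2(t) = Σ_i (v_i)_2 · z_i(0) · e^{λ_i t} (row 2 of V times the modal terms).
x_2(2.0) = (-2)·7·e^{-5·2.0} + (-2)·(-12)·e^{-3·2.0} + 1·(-10)·e^{-2·2.0} = (-14)·0.000045 + 24·0.002479 + (-10)·0.018316 = -0.1243.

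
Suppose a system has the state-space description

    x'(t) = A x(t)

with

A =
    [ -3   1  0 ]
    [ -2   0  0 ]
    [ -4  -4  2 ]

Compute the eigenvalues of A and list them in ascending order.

det(sI - A) = s^3 - (tr A)s^2 + (M11 + M22 + M33)s - det A, where Mii is the 2×2 principal minor of A obtained by deleting row i and column i.
tr A = (-3) + 0 + 2 = -1; M11 = 0·2 - 0·(-4) = 0 - 0 = 0; M22 = (-3)·2 - 0·(-4) = -6 - 0 = -6; M33 = (-3)·0 - 1·(-2) = 0 - (-2) = 2; sum of minors = -4.
det A = (-3)·(0·2 - 0·(-4)) - 1·((-2)·2 - 0·(-4)) + 0·((-2)·(-4) - 0·(-4)) = (-3)·0 - 1·(-4) + 0·8 = 4.
So p(s) = det(sI - A) = s^3 + s^2 - 4s - 4.
Rational-root test: any integer root divides -4. Testing small divisors, s = -1 works: p(-1) = -1 + 1 + 4 + (-4) = 0, so (s + 1) is a factor.
Dividing, p(s) = (s + 1)(s^2 - 4).
Factor s^2 - 4: two numbers with sum 0 and product -4 are 2 and -2, so s^2 - 4 = (s - 2)(s + 2).
Hence p(s) = (s - 2) (s + 1) (s + 2), with roots -2, -1, 2.
At least one eigenvalue has non-negative real part, so the system is not asymptotically stable.

-2, -1, 2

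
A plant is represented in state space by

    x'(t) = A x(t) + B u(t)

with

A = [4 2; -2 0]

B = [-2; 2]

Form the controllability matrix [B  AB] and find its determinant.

0

AB = [[-4], [4]]
Controllability matrix C = [B  AB] = [[-2, -4], [2, 4]]
det(C) = (-2)·4 - (-4)·2 = -8 - (-8) = 0
Since det(C) = 0, rank(C) < 2 and the system is not completely controllable.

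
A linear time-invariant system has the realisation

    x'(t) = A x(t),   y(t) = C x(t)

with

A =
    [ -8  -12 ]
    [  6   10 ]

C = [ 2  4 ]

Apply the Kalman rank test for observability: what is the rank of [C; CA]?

CA = [[8, 16]]
Observability matrix O = [C; CA] = [[2, 4], [8, 16]]
Every row of O is a scalar multiple of row 1 = [2, 4] (multipliers 1, 4), so the rows span a one-dimensional space.
O ≠ 0, hence rank(O) = 1.
rank(O) = 1 < n = 2, so the pair (A, C) is not completely observable.

1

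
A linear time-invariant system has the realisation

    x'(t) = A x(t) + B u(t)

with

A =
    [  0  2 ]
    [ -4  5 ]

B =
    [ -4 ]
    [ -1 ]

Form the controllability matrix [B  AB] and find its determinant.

-46

AB = [[-2], [11]]
Controllability matrix C = [B  AB] = [[-4, -2], [-1, 11]]
det(C) = (-4)·11 - (-2)·(-1) = -44 - 2 = -46
Since det(C) ≠ 0, rank(C) = 2 and the system is completely controllable.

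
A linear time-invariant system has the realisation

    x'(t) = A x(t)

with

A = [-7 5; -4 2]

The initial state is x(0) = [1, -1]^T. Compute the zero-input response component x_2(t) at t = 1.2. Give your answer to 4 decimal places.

-0.5979

det(sI - A) = s^2 - (tr A)s + det A, with tr A = (-7) + 2 = -5 and det A = (-7)·2 - 5·(-4) = -14 - (-20) = 6.
So p(s) = det(sI - A) = s^2 + 5s + 6.
Factor s^2 + 5s + 6: two numbers with sum -5 and product 6 are -2 and -3, so s^2 + 5s + 6 = (s + 2)(s + 3).
Hence p(s) = (s + 2) (s + 3), with roots -3, -2.
The eigenvalues -3, -2 are distinct and real, so A is diagonalisable and x(t) = e^{At} x(0) = V diag(e^{λ_i t}) V^{-1} x(0), where the columns of V are the eigenvectors.
λ = -3: A - (-3)I = [[-4, 5], [-4, 5]]. Row 1 gives (-4)·v1 + 5·v2 = 0, so take v_1 = [-5, -4]^T.
λ = -2: A - (-2)I = [[-5, 5], [-4, 4]]. Row 1 gives (-5)·v1 + 5·v2 = 0, so take v_2 = [-1, -1]^T.
V = [v_1 v_2] = [[-5, -1], [-4, -1]] has det V = 1, so V^{-1} = adj(V)/det V = [[-1, 1], [4, -5]].
Modal coordinates z(0) = V^{-1} x(0): (-1)·1 + 1·(-1) = -2; 4·1 + (-5)·(-1) = 9; so z(0) = [-2, 9]^T.
x_2(t) = Σ_i (v_i)_2 · z_i(0) · e^{λ_i t} (row 2 of V times the modal terms).
x_2(1.2) = (-4)·(-2)·e^{-3·1.2} + (-1)·9·e^{-2·1.2} = 8·0.027324 + (-9)·0.090718 = -0.5979.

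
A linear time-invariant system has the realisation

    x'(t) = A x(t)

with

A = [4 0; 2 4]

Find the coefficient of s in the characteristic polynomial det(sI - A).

For a 2×2 matrix, det(sI - A) = s^2 - (tr A)s + det A.
tr A = 8, det A = 16.
So p(s) = s^2 - 8s + 16.
The coefficient of s is -8.

-8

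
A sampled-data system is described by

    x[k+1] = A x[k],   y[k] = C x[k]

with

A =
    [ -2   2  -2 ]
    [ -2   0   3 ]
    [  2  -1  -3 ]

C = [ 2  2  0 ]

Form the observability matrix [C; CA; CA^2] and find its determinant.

CA = [[-8, 4, 2]]
CA^2 = [[12, -18, 22]]
Observability matrix O = [C; CA; CA^2] = [[2, 2, 0], [-8, 4, 2], [12, -18, 22]]
Expanding along the first row, det(O) = 2·(4·22 - 2·(-18)) - 2·((-8)·22 - 2·12) + 0·((-8)·(-18) - 4·12) = 2·124 - 2·(-200) + 0·96 = 648
Since det(O) ≠ 0, rank(O) = 3 and the system is completely observable.

648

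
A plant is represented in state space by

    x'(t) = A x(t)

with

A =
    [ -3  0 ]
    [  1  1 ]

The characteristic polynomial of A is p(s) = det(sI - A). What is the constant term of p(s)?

-3

For a 2×2 matrix, det(sI - A) = s^2 - (tr A)s + det A.
tr A = -2, det A = -3.
So p(s) = s^2 + 2s - 3.
The constant term is -3.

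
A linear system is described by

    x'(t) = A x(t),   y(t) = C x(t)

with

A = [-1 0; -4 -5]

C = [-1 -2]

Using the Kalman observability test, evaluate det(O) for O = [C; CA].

8

CA = [[9, 10]]
Observability matrix O = [C; CA] = [[-1, -2], [9, 10]]
det(O) = (-1)·10 - (-2)·9 = -10 - (-18) = 8
Since det(O) ≠ 0, rank(O) = 2 and the system is completely observable.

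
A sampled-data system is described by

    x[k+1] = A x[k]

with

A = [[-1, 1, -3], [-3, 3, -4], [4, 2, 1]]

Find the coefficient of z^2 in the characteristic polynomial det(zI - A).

Expand det(zI - A) for the 3×3 matrix.
p(z) = z^3 - 3z^2 + 22z - 30.
(Check: constant term = det(-A) = (-1)^3 det A = -30; coefficient of z^2 = -tr A = -3.)
The coefficient of z^2 is -3.

-3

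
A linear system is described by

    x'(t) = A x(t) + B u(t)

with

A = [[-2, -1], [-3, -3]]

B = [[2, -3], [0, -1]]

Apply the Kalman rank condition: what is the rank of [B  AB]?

AB = [[-4, 7], [-6, 12]]
Controllability matrix C = [B  AB] = [[2, -3, -4, 7], [0, -1, -6, 12]]
Take the 2×2 submatrix of C formed by columns 1, 2: [[2, -3], [0, -1]]. Its determinant is 2·(-1) - (-3)·0 = -2 - 0 = -2 ≠ 0.
So rank(C) ≥ 2; since C has 2 rows, rank(C) = 2.
rank(C) = 2 = n, so the pair (A, B) is completely controllable.

2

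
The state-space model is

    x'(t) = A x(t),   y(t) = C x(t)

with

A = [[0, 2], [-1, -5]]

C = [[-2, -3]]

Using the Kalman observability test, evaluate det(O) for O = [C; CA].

CA = [[3, 11]]
Observability matrix O = [C; CA] = [[-2, -3], [3, 11]]
det(O) = (-2)·11 - (-3)·3 = -22 - (-9) = -13
Since det(O) ≠ 0, rank(O) = 2 and the system is completely observable.

-13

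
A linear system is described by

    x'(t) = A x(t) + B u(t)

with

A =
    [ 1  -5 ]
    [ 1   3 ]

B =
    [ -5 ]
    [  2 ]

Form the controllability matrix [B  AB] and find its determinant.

AB = [[-15], [1]]
Controllability matrix C = [B  AB] = [[-5, -15], [2, 1]]
det(C) = (-5)·1 - (-15)·2 = -5 - (-30) = 25
Since det(C) ≠ 0, rank(C) = 2 and the system is completely controllable.

25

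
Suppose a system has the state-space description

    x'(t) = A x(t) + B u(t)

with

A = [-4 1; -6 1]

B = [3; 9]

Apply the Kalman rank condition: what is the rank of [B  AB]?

1

AB = [[-3], [-9]]
Controllability matrix C = [B  AB] = [[3, -3], [9, -9]]
Every column of C is a scalar multiple of column 1 = [3, 9] (multipliers 1, -1), so the columns span a one-dimensional space.
C ≠ 0, hence rank(C) = 1.
rank(C) = 1 < n = 2, so the pair (A, B) is not completely controllable.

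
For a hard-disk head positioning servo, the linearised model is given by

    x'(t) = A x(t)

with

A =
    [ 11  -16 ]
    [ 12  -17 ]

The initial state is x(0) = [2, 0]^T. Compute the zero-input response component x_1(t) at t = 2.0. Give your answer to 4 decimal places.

1.0824

det(sI - A) = s^2 - (tr A)s + det A, with tr A = 11 + (-17) = -6 and det A = 11·(-17) - (-16)·12 = -187 - (-192) = 5.
So p(s) = det(sI - A) = s^2 + 6s + 5.
Factor s^2 + 6s + 5: two numbers with sum -6 and product 5 are -1 and -5, so s^2 + 6s + 5 = (s + 1)(s + 5).
Hence p(s) = (s + 1) (s + 5), with roots -5, -1.
The eigenvalues -5, -1 are distinct and real, so A is diagonalisable and x(t) = e^{At} x(0) = V diag(e^{λ_i t}) V^{-1} x(0), where the columns of V are the eigenvectors.
λ = -5: A - (-5)I = [[16, -16], [12, -12]]. Row 1 gives 16·v1 + (-16)·v2 = 0, so take v_1 = [-1, -1]^T.
λ = -1: A - (-1)I = [[12, -16], [12, -16]]. Row 1 gives 12·v1 + (-16)·v2 = 0, so take v_2 = [4, 3]^T.
V = [v_1 v_2] = [[-1, 4], [-1, 3]] has det V = 1, so V^{-1} = adj(V)/det V = [[3, -4], [1, -1]].
Modal coordinates z(0) = V^{-1} x(0): 3·2 + (-4)·0 = 6; 1·2 + (-1)·0 = 2; so z(0) = [6, 2]^T.
x_1(t) = Σ_i (v_i)_1 · z_i(0) · e^{λ_i t} (row 1 of V times the modal terms).
x_1(2.0) = (-1)·6·e^{-5·2.0} + 4·2·e^{-1·2.0} = (-6)·0.000045 + 8·0.135335 = 1.0824.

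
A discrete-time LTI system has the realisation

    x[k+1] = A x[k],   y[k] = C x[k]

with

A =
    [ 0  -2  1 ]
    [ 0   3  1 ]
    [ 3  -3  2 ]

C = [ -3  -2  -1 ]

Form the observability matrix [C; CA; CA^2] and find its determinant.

-795

CA = [[-3, 3, -7]]
CA^2 = [[-21, 36, -14]]
Observability matrix O = [C; CA; CA^2] = [[-3, -2, -1], [-3, 3, -7], [-21, 36, -14]]
Expanding along the first row, det(O) = (-3)·(3·(-14) - (-7)·36) - (-2)·((-3)·(-14) - (-7)·(-21)) + (-1)·((-3)·36 - 3·(-21)) = (-3)·210 - (-2)·(-105) + (-1)·(-45) = -795
Since det(O) ≠ 0, rank(O) = 3 and the system is completely observable.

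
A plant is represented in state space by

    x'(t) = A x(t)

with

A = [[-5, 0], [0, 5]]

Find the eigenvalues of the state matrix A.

det(sI - A) = s^2 - (tr A)s + det A, with tr A = (-5) + 5 = 0 and det A = (-5)·5 - 0·0 = -25 - 0 = -25.
So p(s) = det(sI - A) = s^2 - 25.
Factor s^2 - 25: two numbers with sum 0 and product -25 are 5 and -5, so s^2 - 25 = (s - 5)(s + 5).
Hence p(s) = (s - 5) (s + 5), with roots -5, 5.
At least one eigenvalue has non-negative real part, so the system is not asymptotically stable.

-5, 5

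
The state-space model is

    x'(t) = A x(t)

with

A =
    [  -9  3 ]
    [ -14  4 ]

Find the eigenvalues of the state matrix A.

-3, -2

det(sI - A) = s^2 - (tr A)s + det A, with tr A = (-9) + 4 = -5 and det A = (-9)·4 - 3·(-14) = -36 - (-42) = 6.
So p(s) = det(sI - A) = s^2 + 5s + 6.
Factor s^2 + 5s + 6: two numbers with sum -5 and product 6 are -2 and -3, so s^2 + 5s + 6 = (s + 2)(s + 3).
Hence p(s) = (s + 2) (s + 3), with roots -3, -2.
All eigenvalues have negative real part, so the system is asymptotically stable.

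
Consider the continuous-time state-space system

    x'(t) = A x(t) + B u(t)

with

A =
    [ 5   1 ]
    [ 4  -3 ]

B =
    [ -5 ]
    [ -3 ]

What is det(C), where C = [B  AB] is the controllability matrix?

-29

AB = [[-28], [-11]]
Controllability matrix C = [B  AB] = [[-5, -28], [-3, -11]]
det(C) = (-5)·(-11) - (-28)·(-3) = 55 - 84 = -29
Since det(C) ≠ 0, rank(C) = 2 and the system is completely controllable.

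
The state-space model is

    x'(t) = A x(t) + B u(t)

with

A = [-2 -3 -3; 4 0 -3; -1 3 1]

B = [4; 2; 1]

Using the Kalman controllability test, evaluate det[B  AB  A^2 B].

AB = [[-17], [13], [3]]
A^2B = [[-14], [-77], [59]]
Controllability matrix C = [B  AB  A^2B] = [[4, -17, -14], [2, 13, -77], [1, 3, 59]]
Expanding along the first row, det(C) = 4·(13·59 - (-77)·3) - (-17)·(2·59 - (-77)·1) + (-14)·(2·3 - 13·1) = 4·998 - (-17)·195 + (-14)·(-7) = 7405
Since det(C) ≠ 0, rank(C) = 3 and the system is completely controllable.

7405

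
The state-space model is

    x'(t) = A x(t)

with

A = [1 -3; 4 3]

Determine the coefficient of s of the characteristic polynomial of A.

-4

For a 2×2 matrix, det(sI - A) = s^2 - (tr A)s + det A.
tr A = 4, det A = 15.
So p(s) = s^2 - 4s + 15.
The coefficient of s is -4.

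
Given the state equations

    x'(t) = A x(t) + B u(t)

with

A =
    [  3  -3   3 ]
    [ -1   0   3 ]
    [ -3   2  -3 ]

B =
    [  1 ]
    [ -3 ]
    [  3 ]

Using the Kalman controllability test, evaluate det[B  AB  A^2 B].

AB = [[21], [8], [-18]]
A^2B = [[-15], [-75], [7]]
Controllability matrix C = [B  AB  A^2B] = [[1, 21, -15], [-3, 8, -75], [3, -18, 7]]
Expanding along the first row, det(C) = 1·(8·7 - (-75)·(-18)) - 21·((-3)·7 - (-75)·3) + (-15)·((-3)·(-18) - 8·3) = 1·(-1294) - 21·204 + (-15)·30 = -6028
Since det(C) ≠ 0, rank(C) = 3 and the system is completely controllable.

-6028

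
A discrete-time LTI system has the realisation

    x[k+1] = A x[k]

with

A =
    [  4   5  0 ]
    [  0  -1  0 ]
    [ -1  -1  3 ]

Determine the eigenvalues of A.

-1, 3, 4

det(zI - A) = z^3 - (tr A)z^2 + (M11 + M22 + M33)z - det A, where Mii is the 2×2 principal minor of A obtained by deleting row i and column i.
tr A = 4 + (-1) + 3 = 6; M11 = (-1)·3 - 0·(-1) = -3 - 0 = -3; M22 = 4·3 - 0·(-1) = 12 - 0 = 12; M33 = 4·(-1) - 5·0 = -4 - 0 = -4; sum of minors = 5.
det A = 4·((-1)·3 - 0·(-1)) - 5·(0·3 - 0·(-1)) + 0·(0·(-1) - (-1)·(-1)) = 4·(-3) - 5·0 + 0·(-1) = -12.
So p(z) = det(zI - A) = z^3 - 6z^2 + 5z + 12.
Rational-root test: any integer root divides 12. Testing small divisors, z = -1 works: p(-1) = -1 + (-6) + (-5) + 12 = 0, so (z + 1) is a factor.
Dividing, p(z) = (z + 1)(z^2 - 7z + 12).
Factor z^2 - 7z + 12: two numbers with sum 7 and product 12 are 4 and 3, so z^2 - 7z + 12 = (z - 4)(z - 3).
Hence p(z) = (z - 4) (z - 3) (z + 1), with roots -1, 3, 4.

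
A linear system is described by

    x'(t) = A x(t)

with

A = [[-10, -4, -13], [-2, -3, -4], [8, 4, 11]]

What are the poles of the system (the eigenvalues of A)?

-2, -1, 1

det(sI - A) = s^3 - (tr A)s^2 + (M11 + M22 + M33)s - det A, where Mii is the 2×2 principal minor of A obtained by deleting row i and column i.
tr A = (-10) + (-3) + 11 = -2; M11 = (-3)·11 - (-4)·4 = -33 - (-16) = -17; M22 = (-10)·11 - (-13)·8 = -110 - (-104) = -6; M33 = (-10)·(-3) - (-4)·(-2) = 30 - 8 = 22; sum of minors = -1.
det A = (-10)·((-3)·11 - (-4)·4) - (-4)·((-2)·11 - (-4)·8) + (-13)·((-2)·4 - (-3)·8) = (-10)·(-17) - (-4)·10 + (-13)·16 = 2.
So p(s) = det(sI - A) = s^3 + 2s^2 - s - 2.
Rational-root test: any integer root divides -2. Testing small divisors, s = -1 works: p(-1) = -1 + 2 + 1 + (-2) = 0, so (s + 1) is a factor.
Dividing, p(s) = (s + 1)(s^2 + s - 2).
Factor s^2 + s - 2: two numbers with sum -1 and product -2 are 1 and -2, so s^2 + s - 2 = (s - 1)(s + 2).
Hence p(s) = (s - 1) (s + 1) (s + 2), with roots -2, -1, 1.
At least one eigenvalue has non-negative real part, so the system is not asymptotically stable.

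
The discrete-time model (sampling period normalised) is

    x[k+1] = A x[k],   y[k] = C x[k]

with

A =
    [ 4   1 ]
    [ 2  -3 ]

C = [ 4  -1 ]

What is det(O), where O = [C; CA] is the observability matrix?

CA = [[14, 7]]
Observability matrix O = [C; CA] = [[4, -1], [14, 7]]
det(O) = 4·7 - (-1)·14 = 28 - (-14) = 42
Since det(O) ≠ 0, rank(O) = 2 and the system is completely observable.

42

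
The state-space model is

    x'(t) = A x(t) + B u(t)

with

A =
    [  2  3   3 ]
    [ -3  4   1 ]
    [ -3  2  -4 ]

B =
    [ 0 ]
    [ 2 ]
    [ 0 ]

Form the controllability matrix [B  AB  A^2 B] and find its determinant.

600

AB = [[6], [8], [4]]
A^2B = [[48], [18], [-18]]
Controllability matrix C = [B  AB  A^2B] = [[0, 6, 48], [2, 8, 18], [0, 4, -18]]
Expanding along the first row, det(C) = 0·(8·(-18) - 18·4) - 6·(2·(-18) - 18·0) + 48·(2·4 - 8·0) = 0·(-216) - 6·(-36) + 48·8 = 600
Since det(C) ≠ 0, rank(C) = 3 and the system is completely controllable.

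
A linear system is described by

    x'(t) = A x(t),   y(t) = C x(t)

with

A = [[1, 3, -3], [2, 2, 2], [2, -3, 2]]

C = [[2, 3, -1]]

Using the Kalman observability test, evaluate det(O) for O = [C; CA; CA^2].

CA = [[6, 15, -2]]
CA^2 = [[32, 54, 8]]
Observability matrix O = [C; CA; CA^2] = [[2, 3, -1], [6, 15, -2], [32, 54, 8]]
Expanding along the first row, det(O) = 2·(15·8 - (-2)·54) - 3·(6·8 - (-2)·32) + (-1)·(6·54 - 15·32) = 2·228 - 3·112 + (-1)·(-156) = 276
Since det(O) ≠ 0, rank(O) = 3 and the system is completely observable.

276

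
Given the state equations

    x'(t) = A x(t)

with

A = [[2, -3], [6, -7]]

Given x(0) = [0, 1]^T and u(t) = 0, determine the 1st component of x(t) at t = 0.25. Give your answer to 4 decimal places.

det(sI - A) = s^2 - (tr A)s + det A, with tr A = 2 + (-7) = -5 and det A = 2·(-7) - (-3)·6 = -14 - (-18) = 4.
So p(s) = det(sI - A) = s^2 + 5s + 4.
Factor s^2 + 5s + 4: two numbers with sum -5 and product 4 are -1 and -4, so s^2 + 5s + 4 = (s + 1)(s + 4).
Hence p(s) = (s + 1) (s + 4), with roots -4, -1.
The eigenvalues -4, -1 are distinct and real, so A is diagonalisable and x(t) = e^{At} x(0) = V diag(e^{λ_i t}) V^{-1} x(0), where the columns of V are the eigenvectors.
λ = -4: A - (-4)I = [[6, -3], [6, -3]]. Row 1 gives 6·v1 + (-3)·v2 = 0, so take v_1 = [1, 2]^T.
λ = -1: A - (-1)I = [[3, -3], [6, -6]]. Row 1 gives 3·v1 + (-3)·v2 = 0, so take v_2 = [-1, -1]^T.
V = [v_1 v_2] = [[1, -1], [2, -1]] has det V = 1, so V^{-1} = adj(V)/det V = [[-1, 1], [-2, 1]].
Modal coordinates z(0) = V^{-1} x(0): (-1)·0 + 1·1 = 1; (-2)·0 + 1·1 = 1; so z(0) = [1, 1]^T.
x_1(t) = Σ_i (v_i)_1 · z_i(0) · e^{λ_i t} (row 1 of V times the modal terms).
x_1(0.25) = 1·1·e^{-4·0.25} + (-1)·1·e^{-1·0.25} = 1·0.367879 + (-1)·0.778801 = -0.4109.

-0.4109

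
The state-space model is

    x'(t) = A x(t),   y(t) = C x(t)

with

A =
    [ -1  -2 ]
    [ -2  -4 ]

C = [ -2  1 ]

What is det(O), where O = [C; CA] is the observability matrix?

0

CA = [[0, 0]]
Observability matrix O = [C; CA] = [[-2, 1], [0, 0]]
det(O) = (-2)·0 - 1·0 = 0 - 0 = 0
Since det(O) = 0, rank(O) < 2 and the system is not completely observable.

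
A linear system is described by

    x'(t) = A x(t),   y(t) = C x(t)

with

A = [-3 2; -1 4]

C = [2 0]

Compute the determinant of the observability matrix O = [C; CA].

CA = [[-6, 4]]
Observability matrix O = [C; CA] = [[2, 0], [-6, 4]]
det(O) = 2·4 - 0·(-6) = 8 - 0 = 8
Since det(O) ≠ 0, rank(O) = 2 and the system is completely observable.

8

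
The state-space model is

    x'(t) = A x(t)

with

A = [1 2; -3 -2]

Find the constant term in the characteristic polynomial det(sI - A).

For a 2×2 matrix, det(sI - A) = s^2 - (tr A)s + det A.
tr A = -1, det A = 4.
So p(s) = s^2 + s + 4.
The constant term is 4.

4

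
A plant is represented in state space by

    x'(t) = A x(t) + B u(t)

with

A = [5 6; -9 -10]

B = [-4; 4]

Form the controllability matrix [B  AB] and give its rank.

1

AB = [[4], [-4]]
Controllability matrix C = [B  AB] = [[-4, 4], [4, -4]]
Every column of C is a scalar multiple of column 1 = [-4, 4] (multipliers 1, -1), so the columns span a one-dimensional space.
C ≠ 0, hence rank(C) = 1.
rank(C) = 1 < n = 2, so the pair (A, B) is not completely controllable.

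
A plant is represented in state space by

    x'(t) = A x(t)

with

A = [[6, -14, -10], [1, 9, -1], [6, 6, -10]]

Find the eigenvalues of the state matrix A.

det(sI - A) = s^3 - (tr A)s^2 + (M11 + M22 + M33)s - det A, where Mii is the 2×2 principal minor of A obtained by deleting row i and column i.
tr A = 6 + 9 + (-10) = 5; M11 = 9·(-10) - (-1)·6 = -90 - (-6) = -84; M22 = 6·(-10) - (-10)·6 = -60 - (-60) = 0; M33 = 6·9 - (-14)·1 = 54 - (-14) = 68; sum of minors = -16.
det A = 6·(9·(-10) - (-1)·6) - (-14)·(1·(-10) - (-1)·6) + (-10)·(1·6 - 9·6) = 6·(-84) - (-14)·(-4) + (-10)·(-48) = -80.
So p(s) = det(sI - A) = s^3 - 5s^2 - 16s + 80.
Rational-root test: any integer root divides 80. Testing small divisors, s = -4 works: p(-4) = -64 + (-80) + 64 + 80 = 0, so (s + 4) is a factor.
Dividing, p(s) = (s + 4)(s^2 - 9s + 20).
Factor s^2 - 9s + 20: two numbers with sum 9 and product 20 are 5 and 4, so s^2 - 9s + 20 = (s - 5)(s - 4).
Hence p(s) = (s - 5) (s - 4) (s + 4), with roots -4, 4, 5.
At least one eigenvalue has non-negative real part, so the system is not asymptotically stable.

-4, 4, 5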